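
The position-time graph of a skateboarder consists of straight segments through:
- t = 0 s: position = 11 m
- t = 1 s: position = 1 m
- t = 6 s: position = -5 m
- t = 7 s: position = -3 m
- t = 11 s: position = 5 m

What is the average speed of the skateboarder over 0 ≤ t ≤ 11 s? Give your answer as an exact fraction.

26/11 m/s

Average speed = (total path length)/(elapsed time); on a piecewise-linear x-t graph the path length is Σ|Δx|.
0–1 s: |Δx| = |1 − 11| = 10 m
1–6 s: |Δx| = |-5 − 1| = 6 m
6–7 s: |Δx| = |-3 − -5| = 2 m
7–11 s: |Δx| = |5 − -3| = 8 m
Total path = 26 m; average speed = 26/11 = 26/11 m/s.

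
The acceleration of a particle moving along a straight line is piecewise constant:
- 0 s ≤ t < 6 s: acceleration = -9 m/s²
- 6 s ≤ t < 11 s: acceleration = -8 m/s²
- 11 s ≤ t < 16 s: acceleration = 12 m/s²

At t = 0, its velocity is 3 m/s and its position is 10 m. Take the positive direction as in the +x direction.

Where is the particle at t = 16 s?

-794 m

On each constant-a segment, Δv = aΔt and Δx = v₀Δt + ½aΔt²; chain segment to segment.
0–6 s: v starts 3 m/s; Δx = 3·6 + ½·-9·6² = -144 m; v ends -51 m/s.
6–11 s: v starts -51 m/s; Δx = -51·5 + ½·-8·5² = -355 m; v ends -91 m/s.
11–16 s: v starts -91 m/s; Δx = -91·5 + ½·12·5² = -305 m; v ends -31 m/s.
x(16) = 10 + Σ Δx = -794 m.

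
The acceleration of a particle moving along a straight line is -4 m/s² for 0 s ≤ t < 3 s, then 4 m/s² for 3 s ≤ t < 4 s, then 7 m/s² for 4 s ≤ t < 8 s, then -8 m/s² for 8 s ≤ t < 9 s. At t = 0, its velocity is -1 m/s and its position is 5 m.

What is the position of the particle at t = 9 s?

On each constant-a segment, Δv = aΔt and Δx = v₀Δt + ½aΔt²; chain segment to segment.
0–3 s: v starts -1 m/s; Δx = -1·3 + ½·-4·3² = -21 m; v ends -13 m/s.
3–4 s: v starts -13 m/s; Δx = -13·1 + ½·4·1² = -11 m; v ends -9 m/s.
4–8 s: v starts -9 m/s; Δx = -9·4 + ½·7·4² = 20 m; v ends 19 m/s.
8–9 s: v starts 19 m/s; Δx = 19·1 + ½·-8·1² = 15 m; v ends 11 m/s.
x(9) = 5 + Σ Δx = 8 m.

8 m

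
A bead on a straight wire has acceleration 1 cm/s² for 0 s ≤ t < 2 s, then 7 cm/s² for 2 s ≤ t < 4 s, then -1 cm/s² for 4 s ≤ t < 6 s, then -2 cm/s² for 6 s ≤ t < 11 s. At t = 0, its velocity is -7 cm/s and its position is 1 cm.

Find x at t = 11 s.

19 cm

On each constant-a segment, Δv = aΔt and Δx = v₀Δt + ½aΔt²; chain segment to segment.
0–2 s: v starts -7 cm/s; Δx = -7·2 + ½·1·2² = -12 cm; v ends -5 cm/s.
2–4 s: v starts -5 cm/s; Δx = -5·2 + ½·7·2² = 4 cm; v ends 9 cm/s.
4–6 s: v starts 9 cm/s; Δx = 9·2 + ½·-1·2² = 16 cm; v ends 7 cm/s.
6–11 s: v starts 7 cm/s; Δx = 7·5 + ½·-2·5² = 10 cm; v ends -3 cm/s.
x(11) = 1 + Σ Δx = 19 cm.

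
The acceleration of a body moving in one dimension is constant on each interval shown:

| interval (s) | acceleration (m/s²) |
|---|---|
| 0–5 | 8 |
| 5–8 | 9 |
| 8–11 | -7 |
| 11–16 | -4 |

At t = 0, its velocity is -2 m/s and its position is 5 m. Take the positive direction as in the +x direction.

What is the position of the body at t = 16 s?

583 m

On each constant-a segment, Δv = aΔt and Δx = v₀Δt + ½aΔt²; chain segment to segment.
0–5 s: v starts -2 m/s; Δx = -2·5 + ½·8·5² = 90 m; v ends 38 m/s.
5–8 s: v starts 38 m/s; Δx = 38·3 + ½·9·3² = 154.5 m; v ends 65 m/s.
8–11 s: v starts 65 m/s; Δx = 65·3 + ½·-7·3² = 163.5 m; v ends 44 m/s.
11–16 s: v starts 44 m/s; Δx = 44·5 + ½·-4·5² = 170 m; v ends 24 m/s.
x(16) = 5 + Σ Δx = 583 m.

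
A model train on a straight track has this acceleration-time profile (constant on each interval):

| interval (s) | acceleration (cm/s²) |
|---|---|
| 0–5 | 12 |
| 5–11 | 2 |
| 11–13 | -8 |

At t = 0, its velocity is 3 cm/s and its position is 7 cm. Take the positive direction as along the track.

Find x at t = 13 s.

720 cm

On each constant-a segment, Δv = aΔt and Δx = v₀Δt + ½aΔt²; chain segment to segment.
0–5 s: v starts 3 cm/s; Δx = 3·5 + ½·12·5² = 165 cm; v ends 63 cm/s.
5–11 s: v starts 63 cm/s; Δx = 63·6 + ½·2·6² = 414 cm; v ends 75 cm/s.
11–13 s: v starts 75 cm/s; Δx = 75·2 + ½·-8·2² = 134 cm; v ends 59 cm/s.
x(13) = 7 + Σ Δx = 720 cm.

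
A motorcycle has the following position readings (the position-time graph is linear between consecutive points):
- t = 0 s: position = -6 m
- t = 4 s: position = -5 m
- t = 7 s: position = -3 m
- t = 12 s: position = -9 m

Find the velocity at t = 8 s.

-1.2 m/s

Velocity is the slope of the x-t graph on 7–12 s: (-9 − -3)/(12 − 7) = -1.2 m/s.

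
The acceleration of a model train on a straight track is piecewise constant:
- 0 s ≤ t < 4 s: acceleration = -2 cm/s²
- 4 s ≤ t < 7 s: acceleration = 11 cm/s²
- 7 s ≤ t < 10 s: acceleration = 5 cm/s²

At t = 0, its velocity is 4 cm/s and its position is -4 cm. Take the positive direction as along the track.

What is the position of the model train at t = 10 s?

On each constant-a segment, Δv = aΔt and Δx = v₀Δt + ½aΔt²; chain segment to segment.
0–4 s: v starts 4 cm/s; Δx = 4·4 + ½·-2·4² = 0 cm; v ends -4 cm/s.
4–7 s: v starts -4 cm/s; Δx = -4·3 + ½·11·3² = 37.5 cm; v ends 29 cm/s.
7–10 s: v starts 29 cm/s; Δx = 29·3 + ½·5·3² = 109.5 cm; v ends 44 cm/s.
x(10) = -4 + Σ Δx = 143 cm.

143 cm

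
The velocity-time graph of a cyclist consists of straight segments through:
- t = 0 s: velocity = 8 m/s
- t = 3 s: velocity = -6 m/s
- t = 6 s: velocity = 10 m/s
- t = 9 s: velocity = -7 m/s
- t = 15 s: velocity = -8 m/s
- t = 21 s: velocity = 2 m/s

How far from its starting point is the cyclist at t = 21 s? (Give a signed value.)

Net displacement equals the area under the velocity-time graph (areas below the axis count negative).
0–3 s: ½(8 + -6)(3) = 3 m
3–6 s: ½(-6 + 10)(3) = 6 m
6–9 s: ½(10 + -7)(3) = 4.5 m
9–15 s: ½(-7 + -8)(6) = -45 m
15–21 s: ½(-8 + 2)(6) = -18 m
Net displacement = -49.5 m

-49.5 m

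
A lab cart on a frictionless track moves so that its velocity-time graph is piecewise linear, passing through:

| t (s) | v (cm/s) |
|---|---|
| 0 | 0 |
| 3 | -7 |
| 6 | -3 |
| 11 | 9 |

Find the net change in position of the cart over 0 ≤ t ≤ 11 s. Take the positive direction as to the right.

Displacement is the signed area under the v-t curve.
0–3 s: ½(0 + -7)(3) = -10.5 cm
3–6 s: ½(-7 + -3)(3) = -15 cm
6–11 s: ½(-3 + 9)(5) = 15 cm
Net displacement = -10.5 cm

-10.5 cm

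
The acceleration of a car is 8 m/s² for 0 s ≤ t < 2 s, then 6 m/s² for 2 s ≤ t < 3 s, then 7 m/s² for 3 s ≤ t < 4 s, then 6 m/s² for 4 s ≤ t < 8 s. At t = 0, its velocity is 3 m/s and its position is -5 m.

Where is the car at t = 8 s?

243.5 m

On each constant-a segment, Δv = aΔt and Δx = v₀Δt + ½aΔt²; chain segment to segment.
0–2 s: v starts 3 m/s; Δx = 3·2 + ½·8·2² = 22 m; v ends 19 m/s.
2–3 s: v starts 19 m/s; Δx = 19·1 + ½·6·1² = 22 m; v ends 25 m/s.
3–4 s: v starts 25 m/s; Δx = 25·1 + ½·7·1² = 28.5 m; v ends 32 m/s.
4–8 s: v starts 32 m/s; Δx = 32·4 + ½·6·4² = 176 m; v ends 56 m/s.
x(8) = -5 + Σ Δx = 243.5 m.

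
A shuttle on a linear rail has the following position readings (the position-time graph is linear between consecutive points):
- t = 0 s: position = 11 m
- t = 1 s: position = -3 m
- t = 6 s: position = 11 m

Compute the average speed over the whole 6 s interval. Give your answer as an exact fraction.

14/3 m/s

Average speed = (total path length)/(elapsed time); on a piecewise-linear x-t graph the path length is Σ|Δx|.
0–1 s: |Δx| = |-3 − 11| = 14 m
1–6 s: |Δx| = |11 − -3| = 14 m
Total path = 28 m; average speed = 28/6 = 14/3 m/s.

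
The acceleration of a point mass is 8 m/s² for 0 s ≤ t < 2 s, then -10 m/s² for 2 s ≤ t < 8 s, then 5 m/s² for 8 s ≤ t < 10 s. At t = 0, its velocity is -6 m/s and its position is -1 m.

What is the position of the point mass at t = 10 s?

On each constant-a segment, Δv = aΔt and Δx = v₀Δt + ½aΔt²; chain segment to segment.
0–2 s: v starts -6 m/s; Δx = -6·2 + ½·8·2² = 4 m; v ends 10 m/s.
2–8 s: v starts 10 m/s; Δx = 10·6 + ½·-10·6² = -120 m; v ends -50 m/s.
8–10 s: v starts -50 m/s; Δx = -50·2 + ½·5·2² = -90 m; v ends -40 m/s.
x(10) = -1 + Σ Δx = -207 m.

-207 m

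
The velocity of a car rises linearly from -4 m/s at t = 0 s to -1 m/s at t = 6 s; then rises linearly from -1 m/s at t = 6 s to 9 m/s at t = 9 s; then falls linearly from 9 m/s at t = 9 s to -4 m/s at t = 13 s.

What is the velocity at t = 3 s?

On 0–6 s the graph is linear from -4 to -1 m/s: v(3) = -4 + (-1 − -4)·(3 − 0)/(6 − 0) = -2.5 m/s.

-2.5 m/s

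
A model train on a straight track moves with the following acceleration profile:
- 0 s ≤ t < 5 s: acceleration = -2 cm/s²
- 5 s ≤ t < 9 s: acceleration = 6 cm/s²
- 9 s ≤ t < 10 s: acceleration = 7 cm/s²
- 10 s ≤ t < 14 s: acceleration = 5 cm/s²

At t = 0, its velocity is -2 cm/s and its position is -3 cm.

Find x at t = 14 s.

93.5 cm

On each constant-a segment, Δv = aΔt and Δx = v₀Δt + ½aΔt²; chain segment to segment.
0–5 s: v starts -2 cm/s; Δx = -2·5 + ½·-2·5² = -35 cm; v ends -12 cm/s.
5–9 s: v starts -12 cm/s; Δx = -12·4 + ½·6·4² = 0 cm; v ends 12 cm/s.
9–10 s: v starts 12 cm/s; Δx = 12·1 + ½·7·1² = 15.5 cm; v ends 19 cm/s.
10–14 s: v starts 19 cm/s; Δx = 19·4 + ½·5·4² = 116 cm; v ends 39 cm/s.
x(14) = -3 + Σ Δx = 93.5 cm.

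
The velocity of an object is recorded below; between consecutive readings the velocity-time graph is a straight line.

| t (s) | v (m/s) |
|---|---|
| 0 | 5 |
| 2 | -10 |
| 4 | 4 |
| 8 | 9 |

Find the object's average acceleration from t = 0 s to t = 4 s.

Average acceleration = Δv/Δt = (4 − 5)/(4 − 0) = -0.25 m/s².

-0.25 m/s²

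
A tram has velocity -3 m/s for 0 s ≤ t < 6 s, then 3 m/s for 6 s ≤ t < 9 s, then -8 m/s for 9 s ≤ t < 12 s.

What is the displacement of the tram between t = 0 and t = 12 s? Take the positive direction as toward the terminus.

Net displacement equals the area under the velocity-time graph (areas below the axis count negative).
0–6 s: -3 × 6 = -18 m
6–9 s: 3 × 3 = 9 m
9–12 s: -8 × 3 = -24 m
Net displacement = -33 m

-33 m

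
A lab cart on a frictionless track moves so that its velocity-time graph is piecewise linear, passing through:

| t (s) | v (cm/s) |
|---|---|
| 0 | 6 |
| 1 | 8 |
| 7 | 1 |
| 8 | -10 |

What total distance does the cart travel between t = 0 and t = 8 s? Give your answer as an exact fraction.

Distance (not displacement) is the total path length: add the absolute areas under v-t.
0–1 s: |½(6 + 8)(1)| = 7 cm
1–7 s: |½(8 + 1)(6)| = 27 cm
7–8 s: v = 0 at t = 78/11 s; triangle areas 1/22 + 50/11 = 101/22 cm
Total distance = 849/22 cm

849/22 cm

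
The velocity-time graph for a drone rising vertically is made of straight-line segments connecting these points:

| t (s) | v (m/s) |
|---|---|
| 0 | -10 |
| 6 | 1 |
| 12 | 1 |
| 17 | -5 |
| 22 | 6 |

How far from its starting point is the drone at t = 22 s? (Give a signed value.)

-28.5 m

Displacement is the signed area under the v-t curve.
0–6 s: ½(-10 + 1)(6) = -27 m
6–12 s: 1 × 6 = 6 m
12–17 s: ½(1 + -5)(5) = -10 m
17–22 s: ½(-5 + 6)(5) = 2.5 m
Net displacement = -28.5 m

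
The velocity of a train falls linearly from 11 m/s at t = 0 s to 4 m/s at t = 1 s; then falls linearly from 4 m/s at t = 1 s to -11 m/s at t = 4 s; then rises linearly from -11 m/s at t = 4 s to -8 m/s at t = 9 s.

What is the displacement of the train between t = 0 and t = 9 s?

-50.5 m

Net displacement equals the area under the velocity-time graph (areas below the axis count negative).
0–1 s: ½(11 + 4)(1) = 7.5 m
1–4 s: ½(4 + -11)(3) = -10.5 m
4–9 s: ½(-11 + -8)(5) = -47.5 m
Net displacement = -50.5 m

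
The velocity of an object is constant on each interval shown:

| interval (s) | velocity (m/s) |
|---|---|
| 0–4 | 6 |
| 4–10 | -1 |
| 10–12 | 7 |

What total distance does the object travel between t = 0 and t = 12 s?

Total distance travelled is ∫|v| dt — sum the magnitudes of each area piece.
0–4 s: |6| × 4 = 24 m
4–10 s: |-1| × 6 = 6 m
10–12 s: |7| × 2 = 14 m
Total distance = 44 m

44 m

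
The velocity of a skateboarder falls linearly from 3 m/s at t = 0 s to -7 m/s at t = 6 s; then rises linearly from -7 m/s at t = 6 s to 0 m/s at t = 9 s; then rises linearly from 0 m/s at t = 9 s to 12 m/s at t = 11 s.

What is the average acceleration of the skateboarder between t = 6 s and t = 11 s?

3.8 m/s²

Average acceleration = Δv/Δt = (12 − -7)/(11 − 6) = 3.8 m/s².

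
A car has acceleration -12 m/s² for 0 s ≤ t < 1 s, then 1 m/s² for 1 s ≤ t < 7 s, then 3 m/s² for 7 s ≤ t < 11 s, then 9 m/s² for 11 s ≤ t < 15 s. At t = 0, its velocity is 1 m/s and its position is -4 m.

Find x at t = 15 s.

On each constant-a segment, Δv = aΔt and Δx = v₀Δt + ½aΔt²; chain segment to segment.
0–1 s: v starts 1 m/s; Δx = 1·1 + ½·-12·1² = -5 m; v ends -11 m/s.
1–7 s: v starts -11 m/s; Δx = -11·6 + ½·1·6² = -48 m; v ends -5 m/s.
7–11 s: v starts -5 m/s; Δx = -5·4 + ½·3·4² = 4 m; v ends 7 m/s.
11–15 s: v starts 7 m/s; Δx = 7·4 + ½·9·4² = 100 m; v ends 43 m/s.
x(15) = -4 + Σ Δx = 47 m.

47 m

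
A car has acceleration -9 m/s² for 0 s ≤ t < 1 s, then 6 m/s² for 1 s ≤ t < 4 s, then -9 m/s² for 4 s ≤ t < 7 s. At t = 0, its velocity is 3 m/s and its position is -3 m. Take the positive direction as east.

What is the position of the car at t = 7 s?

0 m

On each constant-a segment, Δv = aΔt and Δx = v₀Δt + ½aΔt²; chain segment to segment.
0–1 s: v starts 3 m/s; Δx = 3·1 + ½·-9·1² = -1.5 m; v ends -6 m/s.
1–4 s: v starts -6 m/s; Δx = -6·3 + ½·6·3² = 9 m; v ends 12 m/s.
4–7 s: v starts 12 m/s; Δx = 12·3 + ½·-9·3² = -4.5 m; v ends -15 m/s.
x(7) = -3 + Σ Δx = 0 m.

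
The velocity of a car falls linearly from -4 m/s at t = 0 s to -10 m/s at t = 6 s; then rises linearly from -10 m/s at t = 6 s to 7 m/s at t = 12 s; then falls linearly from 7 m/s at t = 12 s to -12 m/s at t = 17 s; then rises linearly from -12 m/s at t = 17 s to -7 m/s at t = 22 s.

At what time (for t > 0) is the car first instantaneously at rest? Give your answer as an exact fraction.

t = 162/17 s

v changes sign on 6–12 s (from -10 to 7); the graph is linear there, so v = 0 at t = 6 + (10)·(12 − 6)/(7 − -10) = 162/17 s.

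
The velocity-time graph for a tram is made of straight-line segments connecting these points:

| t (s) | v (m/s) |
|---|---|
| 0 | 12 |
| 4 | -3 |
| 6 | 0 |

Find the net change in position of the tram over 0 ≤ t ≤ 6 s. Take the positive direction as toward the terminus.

Displacement is the signed area under the v-t curve.
0–4 s: ½(12 + -3)(4) = 18 m
4–6 s: ½(-3 + 0)(2) = -3 m
Net displacement = 15 m

15 m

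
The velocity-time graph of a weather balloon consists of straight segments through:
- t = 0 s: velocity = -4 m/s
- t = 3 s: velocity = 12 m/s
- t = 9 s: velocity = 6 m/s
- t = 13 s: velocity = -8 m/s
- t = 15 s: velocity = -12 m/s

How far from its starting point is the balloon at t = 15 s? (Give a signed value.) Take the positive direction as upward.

Displacement is the signed area under the v-t curve.
0–3 s: ½(-4 + 12)(3) = 12 m
3–9 s: ½(12 + 6)(6) = 54 m
9–13 s: ½(6 + -8)(4) = -4 m
13–15 s: ½(-8 + -12)(2) = -20 m
Net displacement = 42 m

42 m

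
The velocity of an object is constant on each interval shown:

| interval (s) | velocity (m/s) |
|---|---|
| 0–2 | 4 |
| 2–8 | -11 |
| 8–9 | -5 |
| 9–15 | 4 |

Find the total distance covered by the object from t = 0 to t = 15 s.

Total distance travelled is ∫|v| dt — sum the magnitudes of each area piece.
0–2 s: |4| × 2 = 8 m
2–8 s: |-11| × 6 = 66 m
8–9 s: |-5| × 1 = 5 m
9–15 s: |4| × 6 = 24 m
Total distance = 103 m

103 m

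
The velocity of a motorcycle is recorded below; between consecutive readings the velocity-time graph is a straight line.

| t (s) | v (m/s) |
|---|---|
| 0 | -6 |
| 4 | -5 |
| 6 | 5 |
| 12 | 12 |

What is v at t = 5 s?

0 m/s

On 4–6 s the graph is linear from -5 to 5 m/s: v(5) = -5 + (5 − -5)·(5 − 4)/(6 − 4) = 0 m/s.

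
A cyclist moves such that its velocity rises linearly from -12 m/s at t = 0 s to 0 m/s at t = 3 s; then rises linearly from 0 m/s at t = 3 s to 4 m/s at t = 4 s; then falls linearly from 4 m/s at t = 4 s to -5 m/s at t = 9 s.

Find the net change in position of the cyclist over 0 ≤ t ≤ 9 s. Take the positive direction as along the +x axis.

-18.5 m

Displacement is the signed area under the v-t curve.
0–3 s: ½(-12 + 0)(3) = -18 m
3–4 s: ½(0 + 4)(1) = 2 m
4–9 s: ½(4 + -5)(5) = -2.5 m
Net displacement = -18.5 m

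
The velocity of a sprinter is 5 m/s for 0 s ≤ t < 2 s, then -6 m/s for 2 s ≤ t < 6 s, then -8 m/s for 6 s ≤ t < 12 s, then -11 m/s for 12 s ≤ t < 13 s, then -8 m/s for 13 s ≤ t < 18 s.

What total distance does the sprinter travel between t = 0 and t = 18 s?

Total distance travelled is ∫|v| dt — sum the magnitudes of each area piece.
0–2 s: |5| × 2 = 10 m
2–6 s: |-6| × 4 = 24 m
6–12 s: |-8| × 6 = 48 m
12–13 s: |-11| × 1 = 11 m
13–18 s: |-8| × 5 = 40 m
Total distance = 133 m

133 m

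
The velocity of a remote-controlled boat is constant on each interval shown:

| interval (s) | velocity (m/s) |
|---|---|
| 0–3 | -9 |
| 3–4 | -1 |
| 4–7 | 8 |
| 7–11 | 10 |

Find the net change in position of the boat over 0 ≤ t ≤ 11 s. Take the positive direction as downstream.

Displacement is the signed area under the v-t curve.
0–3 s: -9 × 3 = -27 m
3–4 s: -1 × 1 = -1 m
4–7 s: 8 × 3 = 24 m
7–11 s: 10 × 4 = 40 m
Net displacement = 36 m

36 m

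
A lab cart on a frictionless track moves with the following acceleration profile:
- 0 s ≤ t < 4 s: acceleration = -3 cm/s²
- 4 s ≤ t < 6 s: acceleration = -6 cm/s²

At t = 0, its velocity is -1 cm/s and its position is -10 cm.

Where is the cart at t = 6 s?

On each constant-a segment, Δv = aΔt and Δx = v₀Δt + ½aΔt²; chain segment to segment.
0–4 s: v starts -1 cm/s; Δx = -1·4 + ½·-3·4² = -28 cm; v ends -13 cm/s.
4–6 s: v starts -13 cm/s; Δx = -13·2 + ½·-6·2² = -38 cm; v ends -25 cm/s.
x(6) = -10 + Σ Δx = -76 cm.

-76 cm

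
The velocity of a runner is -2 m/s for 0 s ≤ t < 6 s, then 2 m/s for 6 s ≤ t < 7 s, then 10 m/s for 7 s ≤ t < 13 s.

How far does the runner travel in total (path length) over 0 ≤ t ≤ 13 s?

74 m

Total distance travelled is ∫|v| dt — sum the magnitudes of each area piece.
0–6 s: |-2| × 6 = 12 m
6–7 s: |2| × 1 = 2 m
7–13 s: |10| × 6 = 60 m
Total distance = 74 m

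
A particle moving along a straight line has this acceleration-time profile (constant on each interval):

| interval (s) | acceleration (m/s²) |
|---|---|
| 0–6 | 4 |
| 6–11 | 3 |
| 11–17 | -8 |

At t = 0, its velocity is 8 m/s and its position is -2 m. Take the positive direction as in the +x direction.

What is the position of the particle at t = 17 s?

On each constant-a segment, Δv = aΔt and Δx = v₀Δt + ½aΔt²; chain segment to segment.
0–6 s: v starts 8 m/s; Δx = 8·6 + ½·4·6² = 120 m; v ends 32 m/s.
6–11 s: v starts 32 m/s; Δx = 32·5 + ½·3·5² = 197.5 m; v ends 47 m/s.
11–17 s: v starts 47 m/s; Δx = 47·6 + ½·-8·6² = 138 m; v ends -1 m/s.
x(17) = -2 + Σ Δx = 453.5 m.

453.5 m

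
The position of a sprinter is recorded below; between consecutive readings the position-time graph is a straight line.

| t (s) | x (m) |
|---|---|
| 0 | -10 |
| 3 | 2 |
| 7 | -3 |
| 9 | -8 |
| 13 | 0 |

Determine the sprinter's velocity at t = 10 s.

2 m/s

Velocity is the slope of the x-t graph on 9–13 s: (0 − -8)/(13 − 9) = 2 m/s.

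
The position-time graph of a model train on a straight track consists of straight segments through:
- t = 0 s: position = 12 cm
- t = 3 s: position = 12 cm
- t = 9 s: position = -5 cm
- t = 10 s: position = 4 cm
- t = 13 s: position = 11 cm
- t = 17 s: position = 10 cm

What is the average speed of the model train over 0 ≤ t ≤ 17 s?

2 cm/s

Average speed = (total path length)/(elapsed time); on a piecewise-linear x-t graph the path length is Σ|Δx|.
0–3 s: |Δx| = |12 − 12| = 0 cm
3–9 s: |Δx| = |-5 − 12| = 17 cm
9–10 s: |Δx| = |4 − -5| = 9 cm
10–13 s: |Δx| = |11 − 4| = 7 cm
13–17 s: |Δx| = |10 − 11| = 1 cm
Total path = 34 cm; average speed = 34/17 = 2 cm/s.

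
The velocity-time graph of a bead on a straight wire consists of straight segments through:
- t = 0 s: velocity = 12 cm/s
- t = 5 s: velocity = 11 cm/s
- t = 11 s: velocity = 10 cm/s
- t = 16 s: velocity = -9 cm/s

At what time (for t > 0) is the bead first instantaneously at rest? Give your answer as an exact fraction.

v changes sign on 11–16 s (from 10 to -9); the graph is linear there, so v = 0 at t = 11 + (-10)·(16 − 11)/(-9 − 10) = 259/19 s.

t = 259/19 s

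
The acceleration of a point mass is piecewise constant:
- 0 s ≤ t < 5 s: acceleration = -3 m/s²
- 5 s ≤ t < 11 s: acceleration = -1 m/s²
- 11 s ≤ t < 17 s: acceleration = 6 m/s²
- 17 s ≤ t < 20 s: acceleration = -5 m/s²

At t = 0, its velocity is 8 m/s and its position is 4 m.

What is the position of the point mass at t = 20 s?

On each constant-a segment, Δv = aΔt and Δx = v₀Δt + ½aΔt²; chain segment to segment.
0–5 s: v starts 8 m/s; Δx = 8·5 + ½·-3·5² = 2.5 m; v ends -7 m/s.
5–11 s: v starts -7 m/s; Δx = -7·6 + ½·-1·6² = -60 m; v ends -13 m/s.
11–17 s: v starts -13 m/s; Δx = -13·6 + ½·6·6² = 30 m; v ends 23 m/s.
17–20 s: v starts 23 m/s; Δx = 23·3 + ½·-5·3² = 46.5 m; v ends 8 m/s.
x(20) = 4 + Σ Δx = 23 m.

23 m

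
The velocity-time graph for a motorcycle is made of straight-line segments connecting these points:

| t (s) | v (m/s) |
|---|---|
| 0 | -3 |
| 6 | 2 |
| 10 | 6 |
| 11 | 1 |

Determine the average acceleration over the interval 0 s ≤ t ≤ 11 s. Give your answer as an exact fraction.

4/11 m/s²

Average acceleration = Δv/Δt = (1 − -3)/(11 − 0) = 4/11 m/s².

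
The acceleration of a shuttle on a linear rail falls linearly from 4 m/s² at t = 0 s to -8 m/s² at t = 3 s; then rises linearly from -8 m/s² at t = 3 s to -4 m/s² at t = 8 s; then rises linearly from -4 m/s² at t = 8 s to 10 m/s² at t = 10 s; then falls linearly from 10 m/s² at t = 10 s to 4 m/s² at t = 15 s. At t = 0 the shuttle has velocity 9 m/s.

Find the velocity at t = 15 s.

14 m/s

Δv equals the area under the a-t graph; then v = v₀ + Δv.
0–3 s: ½(4 + -8)(3) = -6 m/s
3–8 s: ½(-8 + -4)(5) = -30 m/s
8–10 s: ½(-4 + 10)(2) = 6 m/s
10–15 s: ½(10 + 4)(5) = 35 m/s
Δv = 5 m/s, so v(15) = 9 + (5) = 14 m/s.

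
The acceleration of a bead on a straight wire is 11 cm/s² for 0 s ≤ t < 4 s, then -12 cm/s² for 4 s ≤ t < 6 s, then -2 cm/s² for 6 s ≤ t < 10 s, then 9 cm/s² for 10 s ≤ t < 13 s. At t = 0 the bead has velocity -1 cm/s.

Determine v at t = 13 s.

Δv equals the area under the a-t graph; then v = v₀ + Δv.
0–4 s: 11 × 4 = 44 cm/s
4–6 s: -12 × 2 = -24 cm/s
6–10 s: -2 × 4 = -8 cm/s
10–13 s: 9 × 3 = 27 cm/s
Δv = 39 cm/s, so v(13) = -1 + (39) = 38 cm/s.

38 cm/s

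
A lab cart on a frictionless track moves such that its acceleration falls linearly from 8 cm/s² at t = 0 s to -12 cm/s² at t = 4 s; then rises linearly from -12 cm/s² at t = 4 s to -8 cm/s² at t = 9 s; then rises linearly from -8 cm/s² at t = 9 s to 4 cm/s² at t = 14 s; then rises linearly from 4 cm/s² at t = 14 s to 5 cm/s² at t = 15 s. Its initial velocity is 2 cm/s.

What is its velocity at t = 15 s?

Δv equals the area under the a-t graph; then v = v₀ + Δv.
0–4 s: ½(8 + -12)(4) = -8 cm/s
4–9 s: ½(-12 + -8)(5) = -50 cm/s
9–14 s: ½(-8 + 4)(5) = -10 cm/s
14–15 s: ½(4 + 5)(1) = 4.5 cm/s
Δv = -63.5 cm/s, so v(15) = 2 + (-63.5) = -61.5 cm/s.

-61.5 cm/s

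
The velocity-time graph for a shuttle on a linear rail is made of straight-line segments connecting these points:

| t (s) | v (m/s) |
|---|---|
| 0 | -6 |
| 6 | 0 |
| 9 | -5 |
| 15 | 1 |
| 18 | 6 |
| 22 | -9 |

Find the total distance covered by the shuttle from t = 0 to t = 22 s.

64.6 m

Total distance travelled is ∫|v| dt — sum the magnitudes of each area piece.
0–6 s: |½(-6 + 0)(6)| = 18 m
6–9 s: |½(0 + -5)(3)| = 7.5 m
9–15 s: v = 0 at t = 14 s; triangle areas 12.5 + 0.5 = 13 m
15–18 s: |½(1 + 6)(3)| = 10.5 m
18–22 s: v = 0 at t = 19.6 s; triangle areas 4.8 + 10.8 = 15.6 m
Total distance = 64.6 m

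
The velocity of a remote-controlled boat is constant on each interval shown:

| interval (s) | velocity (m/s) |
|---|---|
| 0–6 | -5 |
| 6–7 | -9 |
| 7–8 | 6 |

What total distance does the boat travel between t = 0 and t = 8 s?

45 m

Total distance travelled is ∫|v| dt — sum the magnitudes of each area piece.
0–6 s: |-5| × 6 = 30 m
6–7 s: |-9| × 1 = 9 m
7–8 s: |6| × 1 = 6 m
Total distance = 45 m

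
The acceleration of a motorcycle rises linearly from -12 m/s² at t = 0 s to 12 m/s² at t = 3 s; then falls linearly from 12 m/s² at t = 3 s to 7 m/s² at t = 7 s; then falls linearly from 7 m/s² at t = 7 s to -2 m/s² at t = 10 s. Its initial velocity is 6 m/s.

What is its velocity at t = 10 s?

Δv equals the area under the a-t graph; then v = v₀ + Δv.
0–3 s: ½(-12 + 12)(3) = 0 m/s
3–7 s: ½(12 + 7)(4) = 38 m/s
7–10 s: ½(7 + -2)(3) = 7.5 m/s
Δv = 45.5 m/s, so v(10) = 6 + (45.5) = 51.5 m/s.

51.5 m/s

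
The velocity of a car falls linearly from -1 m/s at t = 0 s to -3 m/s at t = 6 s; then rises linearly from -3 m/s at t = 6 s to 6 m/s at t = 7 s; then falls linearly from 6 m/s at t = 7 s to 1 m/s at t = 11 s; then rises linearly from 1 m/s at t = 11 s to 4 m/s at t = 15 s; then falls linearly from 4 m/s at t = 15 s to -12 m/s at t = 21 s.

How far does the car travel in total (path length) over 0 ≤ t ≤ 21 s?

Distance (not displacement) is the total path length: add the absolute areas under v-t.
0–6 s: |½(-1 + -3)(6)| = 12 m
6–7 s: v = 0 at t = 19/3 s; triangle areas 0.5 + 2 = 2.5 m
7–11 s: |½(6 + 1)(4)| = 14 m
11–15 s: |½(1 + 4)(4)| = 10 m
15–21 s: v = 0 at t = 16.5 s; triangle areas 3 + 27 = 30 m
Total distance = 68.5 m

68.5 m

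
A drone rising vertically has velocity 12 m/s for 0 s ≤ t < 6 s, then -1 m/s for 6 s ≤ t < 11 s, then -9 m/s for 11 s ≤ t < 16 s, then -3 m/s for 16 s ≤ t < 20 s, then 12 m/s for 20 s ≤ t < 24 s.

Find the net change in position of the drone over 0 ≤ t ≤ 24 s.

58 m

Net displacement equals the area under the velocity-time graph (areas below the axis count negative).
0–6 s: 12 × 6 = 72 m
6–11 s: -1 × 5 = -5 m
11–16 s: -9 × 5 = -45 m
16–20 s: -3 × 4 = -12 m
20–24 s: 12 × 4 = 48 m
Net displacement = 58 m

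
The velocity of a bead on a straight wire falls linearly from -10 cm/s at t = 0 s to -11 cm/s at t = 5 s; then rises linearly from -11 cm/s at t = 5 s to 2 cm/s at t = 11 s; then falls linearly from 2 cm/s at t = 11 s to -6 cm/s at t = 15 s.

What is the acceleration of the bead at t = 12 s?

-2 cm/s²

Acceleration is the slope of the v-t graph on 11–15 s: (-6 − 2)/(15 − 11) = -2 cm/s².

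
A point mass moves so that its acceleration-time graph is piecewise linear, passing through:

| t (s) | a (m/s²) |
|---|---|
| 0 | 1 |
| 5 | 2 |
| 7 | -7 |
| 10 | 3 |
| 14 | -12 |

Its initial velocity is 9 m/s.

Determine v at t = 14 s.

Δv equals the area under the a-t graph; then v = v₀ + Δv.
0–5 s: ½(1 + 2)(5) = 7.5 m/s
5–7 s: ½(2 + -7)(2) = -5 m/s
7–10 s: ½(-7 + 3)(3) = -6 m/s
10–14 s: ½(3 + -12)(4) = -18 m/s
Δv = -21.5 m/s, so v(14) = 9 + (-21.5) = -12.5 m/s.

-12.5 m/s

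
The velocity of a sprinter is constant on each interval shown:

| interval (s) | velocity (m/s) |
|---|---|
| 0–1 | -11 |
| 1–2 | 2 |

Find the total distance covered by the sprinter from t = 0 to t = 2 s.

13 m

Distance (not displacement) is the total path length: add the absolute areas under v-t.
0–1 s: |-11| × 1 = 11 m
1–2 s: |2| × 1 = 2 m
Total distance = 13 m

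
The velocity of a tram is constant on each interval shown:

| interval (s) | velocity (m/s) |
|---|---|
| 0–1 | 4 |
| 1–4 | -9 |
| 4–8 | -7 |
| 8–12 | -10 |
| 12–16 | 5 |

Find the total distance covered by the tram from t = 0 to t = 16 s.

119 m

Total distance travelled is ∫|v| dt — sum the magnitudes of each area piece.
0–1 s: |4| × 1 = 4 m
1–4 s: |-9| × 3 = 27 m
4–8 s: |-7| × 4 = 28 m
8–12 s: |-10| × 4 = 40 m
12–16 s: |5| × 4 = 20 m
Total distance = 119 m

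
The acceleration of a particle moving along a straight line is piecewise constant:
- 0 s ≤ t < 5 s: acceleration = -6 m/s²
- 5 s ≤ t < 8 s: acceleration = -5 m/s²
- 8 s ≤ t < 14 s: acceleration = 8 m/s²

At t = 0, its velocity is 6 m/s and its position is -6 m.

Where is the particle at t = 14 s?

On each constant-a segment, Δv = aΔt and Δx = v₀Δt + ½aΔt²; chain segment to segment.
0–5 s: v starts 6 m/s; Δx = 6·5 + ½·-6·5² = -45 m; v ends -24 m/s.
5–8 s: v starts -24 m/s; Δx = -24·3 + ½·-5·3² = -94.5 m; v ends -39 m/s.
8–14 s: v starts -39 m/s; Δx = -39·6 + ½·8·6² = -90 m; v ends 9 m/s.
x(14) = -6 + Σ Δx = -235.5 m.

-235.5 m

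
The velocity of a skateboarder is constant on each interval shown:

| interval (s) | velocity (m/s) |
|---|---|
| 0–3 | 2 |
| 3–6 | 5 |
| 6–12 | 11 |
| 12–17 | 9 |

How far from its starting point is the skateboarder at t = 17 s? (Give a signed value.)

132 m

Net displacement equals the area under the velocity-time graph (areas below the axis count negative).
0–3 s: 2 × 3 = 6 m
3–6 s: 5 × 3 = 15 m
6–12 s: 11 × 6 = 66 m
12–17 s: 9 × 5 = 45 m
Net displacement = 132 m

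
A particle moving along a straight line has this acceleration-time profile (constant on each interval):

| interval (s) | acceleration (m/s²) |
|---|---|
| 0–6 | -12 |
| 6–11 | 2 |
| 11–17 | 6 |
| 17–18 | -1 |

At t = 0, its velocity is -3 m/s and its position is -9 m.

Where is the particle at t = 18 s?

-904.5 m

On each constant-a segment, Δv = aΔt and Δx = v₀Δt + ½aΔt²; chain segment to segment.
0–6 s: v starts -3 m/s; Δx = -3·6 + ½·-12·6² = -234 m; v ends -75 m/s.
6–11 s: v starts -75 m/s; Δx = -75·5 + ½·2·5² = -350 m; v ends -65 m/s.
11–17 s: v starts -65 m/s; Δx = -65·6 + ½·6·6² = -282 m; v ends -29 m/s.
17–18 s: v starts -29 m/s; Δx = -29·1 + ½·-1·1² = -29.5 m; v ends -30 m/s.
x(18) = -9 + Σ Δx = -904.5 m.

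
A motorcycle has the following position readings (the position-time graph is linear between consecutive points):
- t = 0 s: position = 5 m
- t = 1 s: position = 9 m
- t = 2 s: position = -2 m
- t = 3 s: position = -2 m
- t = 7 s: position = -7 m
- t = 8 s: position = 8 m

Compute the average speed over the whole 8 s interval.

4.375 m/s

Average speed = (total path length)/(elapsed time); on a piecewise-linear x-t graph the path length is Σ|Δx|.
0–1 s: |Δx| = |9 − 5| = 4 m
1–2 s: |Δx| = |-2 − 9| = 11 m
2–3 s: |Δx| = |-2 − -2| = 0 m
3–7 s: |Δx| = |-7 − -2| = 5 m
7–8 s: |Δx| = |8 − -7| = 15 m
Total path = 35 m; average speed = 35/8 = 4.375 m/s.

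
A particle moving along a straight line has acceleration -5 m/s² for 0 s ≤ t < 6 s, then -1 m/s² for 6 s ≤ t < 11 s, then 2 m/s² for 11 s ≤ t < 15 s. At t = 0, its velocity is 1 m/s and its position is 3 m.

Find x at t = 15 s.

-358.5 m

On each constant-a segment, Δv = aΔt and Δx = v₀Δt + ½aΔt²; chain segment to segment.
0–6 s: v starts 1 m/s; Δx = 1·6 + ½·-5·6² = -84 m; v ends -29 m/s.
6–11 s: v starts -29 m/s; Δx = -29·5 + ½·-1·5² = -157.5 m; v ends -34 m/s.
11–15 s: v starts -34 m/s; Δx = -34·4 + ½·2·4² = -120 m; v ends -26 m/s.
x(15) = 3 + Σ Δx = -358.5 m.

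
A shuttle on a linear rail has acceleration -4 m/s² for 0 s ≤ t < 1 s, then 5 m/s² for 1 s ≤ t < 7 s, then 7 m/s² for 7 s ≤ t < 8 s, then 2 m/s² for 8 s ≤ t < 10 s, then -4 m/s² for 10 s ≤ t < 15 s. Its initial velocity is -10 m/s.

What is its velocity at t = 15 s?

Δv equals the area under the a-t graph; then v = v₀ + Δv.
0–1 s: -4 × 1 = -4 m/s
1–7 s: 5 × 6 = 30 m/s
7–8 s: 7 × 1 = 7 m/s
8–10 s: 2 × 2 = 4 m/s
10–15 s: -4 × 5 = -20 m/s
Δv = 17 m/s, so v(15) = -10 + (17) = 7 m/s.

7 m/s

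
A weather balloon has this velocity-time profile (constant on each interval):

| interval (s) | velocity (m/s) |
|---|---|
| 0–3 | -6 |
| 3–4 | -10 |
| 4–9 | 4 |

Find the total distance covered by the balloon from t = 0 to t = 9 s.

48 m

Total distance travelled is ∫|v| dt — sum the magnitudes of each area piece.
0–3 s: |-6| × 3 = 18 m
3–4 s: |-10| × 1 = 10 m
4–9 s: |4| × 5 = 20 m
Total distance = 48 m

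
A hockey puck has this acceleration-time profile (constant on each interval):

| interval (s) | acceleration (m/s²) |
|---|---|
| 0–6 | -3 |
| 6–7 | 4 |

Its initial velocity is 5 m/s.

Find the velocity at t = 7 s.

Δv equals the area under the a-t graph; then v = v₀ + Δv.
0–6 s: -3 × 6 = -18 m/s
6–7 s: 4 × 1 = 4 m/s
Δv = -14 m/s, so v(7) = 5 + (-14) = -9 m/s.

-9 m/s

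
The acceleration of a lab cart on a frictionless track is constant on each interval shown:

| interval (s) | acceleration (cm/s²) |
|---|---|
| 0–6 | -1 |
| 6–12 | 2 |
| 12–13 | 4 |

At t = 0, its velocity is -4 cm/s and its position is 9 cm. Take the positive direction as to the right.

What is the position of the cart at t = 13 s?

-53 cm

On each constant-a segment, Δv = aΔt and Δx = v₀Δt + ½aΔt²; chain segment to segment.
0–6 s: v starts -4 cm/s; Δx = -4·6 + ½·-1·6² = -42 cm; v ends -10 cm/s.
6–12 s: v starts -10 cm/s; Δx = -10·6 + ½·2·6² = -24 cm; v ends 2 cm/s.
12–13 s: v starts 2 cm/s; Δx = 2·1 + ½·4·1² = 4 cm; v ends 6 cm/s.
x(13) = 9 + Σ Δx = -53 cm.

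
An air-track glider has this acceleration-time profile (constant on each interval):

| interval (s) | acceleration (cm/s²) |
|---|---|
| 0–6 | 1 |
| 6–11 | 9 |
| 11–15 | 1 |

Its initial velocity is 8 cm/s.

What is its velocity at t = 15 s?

Δv equals the area under the a-t graph; then v = v₀ + Δv.
0–6 s: 1 × 6 = 6 cm/s
6–11 s: 9 × 5 = 45 cm/s
11–15 s: 1 × 4 = 4 cm/s
Δv = 55 cm/s, so v(15) = 8 + (55) = 63 cm/s.

63 cm/s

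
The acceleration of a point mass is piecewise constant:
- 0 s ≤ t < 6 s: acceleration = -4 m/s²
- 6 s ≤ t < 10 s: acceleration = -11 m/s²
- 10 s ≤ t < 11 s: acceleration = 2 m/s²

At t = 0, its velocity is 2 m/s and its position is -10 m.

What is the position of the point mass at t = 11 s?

-311 m

On each constant-a segment, Δv = aΔt and Δx = v₀Δt + ½aΔt²; chain segment to segment.
0–6 s: v starts 2 m/s; Δx = 2·6 + ½·-4·6² = -60 m; v ends -22 m/s.
6–10 s: v starts -22 m/s; Δx = -22·4 + ½·-11·4² = -176 m; v ends -66 m/s.
10–11 s: v starts -66 m/s; Δx = -66·1 + ½·2·1² = -65 m; v ends -64 m/s.
x(11) = -10 + Σ Δx = -311 m.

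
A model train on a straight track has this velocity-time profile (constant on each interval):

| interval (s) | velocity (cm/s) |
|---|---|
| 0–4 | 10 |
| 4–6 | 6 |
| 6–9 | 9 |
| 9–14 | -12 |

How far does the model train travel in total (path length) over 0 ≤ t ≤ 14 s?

139 cm

Total distance travelled is ∫|v| dt — sum the magnitudes of each area piece.
0–4 s: |10| × 4 = 40 cm
4–6 s: |6| × 2 = 12 cm
6–9 s: |9| × 3 = 27 cm
9–14 s: |-12| × 5 = 60 cm
Total distance = 139 cm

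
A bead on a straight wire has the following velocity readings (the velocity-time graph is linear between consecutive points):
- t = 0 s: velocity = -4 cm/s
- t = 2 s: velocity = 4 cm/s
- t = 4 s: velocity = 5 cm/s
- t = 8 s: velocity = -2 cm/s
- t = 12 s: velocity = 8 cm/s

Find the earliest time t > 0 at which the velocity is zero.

v changes sign on 0–2 s (from -4 to 4); the graph is linear there, so v = 0 at t = 0 + (4)·(2 − 0)/(4 − -4) = 1 s.

t = 1 s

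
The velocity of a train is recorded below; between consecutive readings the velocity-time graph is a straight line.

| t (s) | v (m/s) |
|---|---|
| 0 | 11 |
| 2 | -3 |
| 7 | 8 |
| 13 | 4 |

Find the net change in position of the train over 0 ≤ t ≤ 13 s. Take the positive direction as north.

Net displacement equals the area under the velocity-time graph (areas below the axis count negative).
0–2 s: ½(11 + -3)(2) = 8 m
2–7 s: ½(-3 + 8)(5) = 12.5 m
7–13 s: ½(8 + 4)(6) = 36 m
Net displacement = 56.5 m

56.5 m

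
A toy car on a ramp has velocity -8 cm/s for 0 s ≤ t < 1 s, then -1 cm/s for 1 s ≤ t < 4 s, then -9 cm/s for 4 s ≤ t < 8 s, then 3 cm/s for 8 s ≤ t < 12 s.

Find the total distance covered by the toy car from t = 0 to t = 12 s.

Distance (not displacement) is the total path length: add the absolute areas under v-t.
0–1 s: |-8| × 1 = 8 cm
1–4 s: |-1| × 3 = 3 cm
4–8 s: |-9| × 4 = 36 cm
8–12 s: |3| × 4 = 12 cm
Total distance = 59 cm

59 cm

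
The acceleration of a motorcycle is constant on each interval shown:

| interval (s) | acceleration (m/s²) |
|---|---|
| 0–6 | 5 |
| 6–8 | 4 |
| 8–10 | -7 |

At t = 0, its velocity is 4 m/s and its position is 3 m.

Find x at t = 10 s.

On each constant-a segment, Δv = aΔt and Δx = v₀Δt + ½aΔt²; chain segment to segment.
0–6 s: v starts 4 m/s; Δx = 4·6 + ½·5·6² = 114 m; v ends 34 m/s.
6–8 s: v starts 34 m/s; Δx = 34·2 + ½·4·2² = 76 m; v ends 42 m/s.
8–10 s: v starts 42 m/s; Δx = 42·2 + ½·-7·2² = 70 m; v ends 28 m/s.
x(10) = 3 + Σ Δx = 263 m.

263 m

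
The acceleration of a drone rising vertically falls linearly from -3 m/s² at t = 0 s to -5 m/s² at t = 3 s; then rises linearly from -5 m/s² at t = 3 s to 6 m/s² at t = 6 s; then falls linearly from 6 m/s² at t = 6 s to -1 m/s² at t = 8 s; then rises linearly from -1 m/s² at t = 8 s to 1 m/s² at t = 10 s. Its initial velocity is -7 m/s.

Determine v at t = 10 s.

Δv equals the area under the a-t graph; then v = v₀ + Δv.
0–3 s: ½(-3 + -5)(3) = -12 m/s
3–6 s: ½(-5 + 6)(3) = 1.5 m/s
6–8 s: ½(6 + -1)(2) = 5 m/s
8–10 s: ½(-1 + 1)(2) = 0 m/s
Δv = -5.5 m/s, so v(10) = -7 + (-5.5) = -12.5 m/s.

-12.5 m/s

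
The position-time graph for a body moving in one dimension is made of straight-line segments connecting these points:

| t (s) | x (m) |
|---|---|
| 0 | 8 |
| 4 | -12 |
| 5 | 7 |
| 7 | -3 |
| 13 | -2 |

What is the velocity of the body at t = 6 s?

-5 m/s

Velocity is the slope of the x-t graph on 5–7 s: (-3 − 7)/(7 − 5) = -5 m/s.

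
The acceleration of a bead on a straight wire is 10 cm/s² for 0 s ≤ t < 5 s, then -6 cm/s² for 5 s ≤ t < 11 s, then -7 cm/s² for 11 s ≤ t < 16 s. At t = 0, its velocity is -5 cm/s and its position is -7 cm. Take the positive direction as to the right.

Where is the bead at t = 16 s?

212.5 cm

On each constant-a segment, Δv = aΔt and Δx = v₀Δt + ½aΔt²; chain segment to segment.
0–5 s: v starts -5 cm/s; Δx = -5·5 + ½·10·5² = 100 cm; v ends 45 cm/s.
5–11 s: v starts 45 cm/s; Δx = 45·6 + ½·-6·6² = 162 cm; v ends 9 cm/s.
11–16 s: v starts 9 cm/s; Δx = 9·5 + ½·-7·5² = -42.5 cm; v ends -26 cm/s.
x(16) = -7 + Σ Δx = 212.5 cm.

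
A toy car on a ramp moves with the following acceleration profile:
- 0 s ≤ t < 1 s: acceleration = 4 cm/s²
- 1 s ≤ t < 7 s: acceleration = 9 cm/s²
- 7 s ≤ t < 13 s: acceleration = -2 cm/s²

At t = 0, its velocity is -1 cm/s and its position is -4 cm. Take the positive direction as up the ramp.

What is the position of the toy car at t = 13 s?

On each constant-a segment, Δv = aΔt and Δx = v₀Δt + ½aΔt²; chain segment to segment.
0–1 s: v starts -1 cm/s; Δx = -1·1 + ½·4·1² = 1 cm; v ends 3 cm/s.
1–7 s: v starts 3 cm/s; Δx = 3·6 + ½·9·6² = 180 cm; v ends 57 cm/s.
7–13 s: v starts 57 cm/s; Δx = 57·6 + ½·-2·6² = 306 cm; v ends 45 cm/s.
x(13) = -4 + Σ Δx = 483 cm.

483 cm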